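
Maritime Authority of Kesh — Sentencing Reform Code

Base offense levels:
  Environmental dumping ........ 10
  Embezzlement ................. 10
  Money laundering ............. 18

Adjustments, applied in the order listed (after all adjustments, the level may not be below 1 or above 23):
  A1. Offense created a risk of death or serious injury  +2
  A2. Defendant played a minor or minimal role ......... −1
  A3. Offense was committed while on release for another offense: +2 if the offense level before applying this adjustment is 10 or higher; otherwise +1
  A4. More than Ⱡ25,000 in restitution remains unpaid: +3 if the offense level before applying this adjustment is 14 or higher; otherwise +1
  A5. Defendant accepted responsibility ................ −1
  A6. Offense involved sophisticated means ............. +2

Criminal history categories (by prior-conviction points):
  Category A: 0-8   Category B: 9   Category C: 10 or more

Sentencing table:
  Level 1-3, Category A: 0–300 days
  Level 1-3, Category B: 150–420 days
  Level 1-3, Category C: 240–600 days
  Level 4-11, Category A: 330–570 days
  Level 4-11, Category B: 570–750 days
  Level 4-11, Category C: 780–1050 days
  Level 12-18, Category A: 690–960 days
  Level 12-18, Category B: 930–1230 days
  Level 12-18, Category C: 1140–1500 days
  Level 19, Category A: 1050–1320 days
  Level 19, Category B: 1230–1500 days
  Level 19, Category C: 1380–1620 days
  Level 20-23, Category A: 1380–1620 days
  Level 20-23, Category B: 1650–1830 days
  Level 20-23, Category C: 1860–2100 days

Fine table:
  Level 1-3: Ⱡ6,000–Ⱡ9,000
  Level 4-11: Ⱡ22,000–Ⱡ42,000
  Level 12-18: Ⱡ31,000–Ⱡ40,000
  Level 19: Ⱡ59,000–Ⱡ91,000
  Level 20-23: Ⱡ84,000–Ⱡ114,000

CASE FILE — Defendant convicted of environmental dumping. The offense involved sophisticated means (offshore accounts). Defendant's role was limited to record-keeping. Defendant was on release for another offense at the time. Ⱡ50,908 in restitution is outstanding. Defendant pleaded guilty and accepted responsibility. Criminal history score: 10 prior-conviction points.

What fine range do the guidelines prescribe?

Ⱡ31,000–Ⱡ40,000

Base offense level for environmental dumping: 10.
A2 applies: 10 − 1 = 9.
A3 applies (level before this adjustment is 9 < 10, so +1): 9 + 1 = 10.
A4 applies (level before this adjustment is 10 < 14, so +1): 10 + 1 = 11.
A5 applies: 11 − 1 = 10.
A6 applies: 10 + 2 = 12.
Final offense level: 12.
Level 12 falls in the 12-18 band.
Fine table: Level 12-18 → Ⱡ31,000–Ⱡ40,000.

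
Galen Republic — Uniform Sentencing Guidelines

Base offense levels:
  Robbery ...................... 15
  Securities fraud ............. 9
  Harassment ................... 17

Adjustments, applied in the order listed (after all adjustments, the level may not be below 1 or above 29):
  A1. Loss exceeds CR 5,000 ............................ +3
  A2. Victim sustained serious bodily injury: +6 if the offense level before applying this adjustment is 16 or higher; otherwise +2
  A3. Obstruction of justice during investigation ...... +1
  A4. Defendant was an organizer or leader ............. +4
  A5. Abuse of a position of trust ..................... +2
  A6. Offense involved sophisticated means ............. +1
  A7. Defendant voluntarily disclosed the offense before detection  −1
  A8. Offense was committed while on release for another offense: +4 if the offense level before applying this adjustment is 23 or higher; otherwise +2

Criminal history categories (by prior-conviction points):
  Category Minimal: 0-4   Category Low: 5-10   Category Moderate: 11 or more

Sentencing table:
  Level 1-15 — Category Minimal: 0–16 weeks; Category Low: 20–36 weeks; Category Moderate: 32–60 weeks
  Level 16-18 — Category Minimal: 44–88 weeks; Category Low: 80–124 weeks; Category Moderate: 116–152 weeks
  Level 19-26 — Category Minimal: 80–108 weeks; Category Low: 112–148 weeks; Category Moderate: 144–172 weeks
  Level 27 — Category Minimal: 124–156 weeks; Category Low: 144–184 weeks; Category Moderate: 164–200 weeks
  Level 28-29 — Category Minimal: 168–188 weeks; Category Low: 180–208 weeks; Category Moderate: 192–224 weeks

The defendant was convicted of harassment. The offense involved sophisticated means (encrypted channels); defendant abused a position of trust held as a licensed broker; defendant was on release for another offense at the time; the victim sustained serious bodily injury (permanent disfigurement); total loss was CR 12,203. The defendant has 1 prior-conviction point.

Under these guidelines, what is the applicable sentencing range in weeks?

168-188 weeks

Base offense level for harassment: 17.
A1 applies: 17 + 3 = 20.
A2 applies (level before this adjustment is 20 ≥ 16, so +6): 20 + 6 = 26.
A5 applies: 26 + 2 = 28.
A6 applies: 28 + 1 = 29.
A8 applies (level before this adjustment is 29 ≥ 23, so +4): 29 + 4 = 33.
Level 33 exceeds the maximum of 29; capped at 29.
Final offense level: 29.
Criminal history: 1 prior point → Category Minimal (0-4).
Level 29 falls in the 28-29 band.
Grid: Level 28-29 × Category Minimal = 168-188 weeks.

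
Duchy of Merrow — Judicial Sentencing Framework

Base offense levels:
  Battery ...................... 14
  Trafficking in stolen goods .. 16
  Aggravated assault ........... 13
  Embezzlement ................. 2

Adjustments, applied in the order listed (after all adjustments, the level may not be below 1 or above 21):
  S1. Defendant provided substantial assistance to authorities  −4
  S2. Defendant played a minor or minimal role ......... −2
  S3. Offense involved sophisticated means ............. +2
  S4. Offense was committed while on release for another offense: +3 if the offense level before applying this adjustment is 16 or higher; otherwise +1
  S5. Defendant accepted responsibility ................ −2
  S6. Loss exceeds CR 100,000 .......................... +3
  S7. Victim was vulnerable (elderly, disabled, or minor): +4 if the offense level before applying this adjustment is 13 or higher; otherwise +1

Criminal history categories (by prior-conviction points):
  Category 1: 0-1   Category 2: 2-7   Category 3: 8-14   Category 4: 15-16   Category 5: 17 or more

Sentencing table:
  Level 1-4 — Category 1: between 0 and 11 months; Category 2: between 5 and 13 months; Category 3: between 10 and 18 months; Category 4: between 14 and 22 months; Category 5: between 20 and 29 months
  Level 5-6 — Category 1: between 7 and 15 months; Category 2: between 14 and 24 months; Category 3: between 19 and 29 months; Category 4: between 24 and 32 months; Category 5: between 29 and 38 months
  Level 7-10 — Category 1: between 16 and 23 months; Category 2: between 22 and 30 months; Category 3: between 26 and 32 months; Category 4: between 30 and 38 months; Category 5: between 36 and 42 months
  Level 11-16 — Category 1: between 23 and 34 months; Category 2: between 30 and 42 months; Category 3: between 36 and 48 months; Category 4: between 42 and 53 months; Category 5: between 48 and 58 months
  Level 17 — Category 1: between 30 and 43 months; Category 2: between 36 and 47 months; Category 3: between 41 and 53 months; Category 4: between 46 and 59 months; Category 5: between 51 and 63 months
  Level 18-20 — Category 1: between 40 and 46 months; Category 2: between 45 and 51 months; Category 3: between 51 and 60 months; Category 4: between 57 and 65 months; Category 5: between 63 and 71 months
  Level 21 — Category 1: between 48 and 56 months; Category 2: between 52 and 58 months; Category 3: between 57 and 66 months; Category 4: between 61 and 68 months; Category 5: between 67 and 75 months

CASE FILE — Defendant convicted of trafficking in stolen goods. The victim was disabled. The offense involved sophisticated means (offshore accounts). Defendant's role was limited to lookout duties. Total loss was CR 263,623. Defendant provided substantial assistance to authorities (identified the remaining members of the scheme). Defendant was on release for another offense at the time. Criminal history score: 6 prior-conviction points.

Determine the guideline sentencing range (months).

45-51 months

Base offense level for trafficking in stolen goods: 16.
S1 applies: 16 − 4 = 12.
S2 applies: 12 − 2 = 10.
S3 applies: 10 + 2 = 12.
S4 applies (level before this adjustment is 12 < 16, so +1): 12 + 1 = 13.
S5 does not apply.
S6 applies: 13 + 3 = 16.
S7 applies (level before this adjustment is 16 ≥ 13, so +4): 16 + 4 = 20.
Final offense level: 20.
Criminal history: 6 prior points → Category 2 (2-7).
Level 20 falls in the 18-20 band.
Grid: Level 18-20 × Category 2 = 45-51 months.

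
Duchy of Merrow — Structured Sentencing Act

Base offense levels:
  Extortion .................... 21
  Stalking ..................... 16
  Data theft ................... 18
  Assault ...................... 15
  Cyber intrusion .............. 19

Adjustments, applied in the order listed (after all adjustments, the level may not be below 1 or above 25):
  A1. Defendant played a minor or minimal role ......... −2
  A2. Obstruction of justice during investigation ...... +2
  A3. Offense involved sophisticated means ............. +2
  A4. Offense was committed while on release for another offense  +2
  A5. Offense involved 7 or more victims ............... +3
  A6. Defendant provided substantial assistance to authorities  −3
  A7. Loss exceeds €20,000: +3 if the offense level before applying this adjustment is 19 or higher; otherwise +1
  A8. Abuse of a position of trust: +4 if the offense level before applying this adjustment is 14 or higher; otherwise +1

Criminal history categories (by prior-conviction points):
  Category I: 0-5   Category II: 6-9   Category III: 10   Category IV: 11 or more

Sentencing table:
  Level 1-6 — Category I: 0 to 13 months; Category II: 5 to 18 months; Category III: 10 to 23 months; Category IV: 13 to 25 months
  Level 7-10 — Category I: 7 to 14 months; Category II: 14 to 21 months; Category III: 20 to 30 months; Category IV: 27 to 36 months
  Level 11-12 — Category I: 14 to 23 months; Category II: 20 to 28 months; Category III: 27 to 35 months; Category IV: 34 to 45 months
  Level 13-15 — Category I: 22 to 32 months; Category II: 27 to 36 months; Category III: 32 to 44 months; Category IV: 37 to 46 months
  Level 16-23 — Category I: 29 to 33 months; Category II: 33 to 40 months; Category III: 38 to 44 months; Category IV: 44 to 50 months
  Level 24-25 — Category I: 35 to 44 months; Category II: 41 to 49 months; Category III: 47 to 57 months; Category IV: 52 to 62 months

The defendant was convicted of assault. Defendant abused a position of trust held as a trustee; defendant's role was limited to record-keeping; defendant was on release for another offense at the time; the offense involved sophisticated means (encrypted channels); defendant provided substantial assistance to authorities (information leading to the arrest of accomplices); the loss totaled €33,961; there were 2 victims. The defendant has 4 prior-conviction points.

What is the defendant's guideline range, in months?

Base offense level for assault: 15.
A1 applies: 15 − 2 = 13.
A3 applies: 13 + 2 = 15.
A4 applies: 15 + 2 = 17.
A6 applies: 17 − 3 = 14.
A7 applies (level before this adjustment is 14 < 19, so +1): 14 + 1 = 15.
A8 applies (level before this adjustment is 15 ≥ 14, so +4): 15 + 4 = 19.
Final offense level: 19.
Criminal history: 4 prior points → Category I (0-5).
Level 19 falls in the 16-23 band.
Grid: Level 16-23 × Category I = 29-33 months.

29-33 months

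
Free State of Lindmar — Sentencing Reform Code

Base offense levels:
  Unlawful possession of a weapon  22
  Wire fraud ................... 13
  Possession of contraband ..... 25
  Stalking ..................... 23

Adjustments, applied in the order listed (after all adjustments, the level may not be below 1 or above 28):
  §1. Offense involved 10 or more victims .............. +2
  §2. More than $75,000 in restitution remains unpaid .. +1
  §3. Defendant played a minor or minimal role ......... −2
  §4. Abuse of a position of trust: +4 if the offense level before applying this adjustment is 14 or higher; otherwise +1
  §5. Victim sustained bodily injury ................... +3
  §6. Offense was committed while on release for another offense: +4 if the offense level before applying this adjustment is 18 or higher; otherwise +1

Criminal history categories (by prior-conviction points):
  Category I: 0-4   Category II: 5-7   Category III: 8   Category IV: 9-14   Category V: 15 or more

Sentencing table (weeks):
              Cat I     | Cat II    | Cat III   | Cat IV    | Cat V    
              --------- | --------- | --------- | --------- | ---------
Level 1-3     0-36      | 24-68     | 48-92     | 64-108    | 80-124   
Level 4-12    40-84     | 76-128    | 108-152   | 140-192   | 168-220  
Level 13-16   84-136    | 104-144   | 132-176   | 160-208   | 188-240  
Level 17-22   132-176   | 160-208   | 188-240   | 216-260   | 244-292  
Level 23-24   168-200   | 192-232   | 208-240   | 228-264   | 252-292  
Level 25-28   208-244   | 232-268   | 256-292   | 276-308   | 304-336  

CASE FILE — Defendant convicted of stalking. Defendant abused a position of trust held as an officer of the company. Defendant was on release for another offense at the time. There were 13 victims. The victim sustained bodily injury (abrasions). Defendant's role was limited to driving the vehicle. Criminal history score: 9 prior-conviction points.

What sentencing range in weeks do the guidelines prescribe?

276-308 weeks

Base offense level for stalking: 23.
§1 applies: 23 + 2 = 25.
§3 applies: 25 − 2 = 23.
§4 applies (level before this adjustment is 23 ≥ 14, so +4): 23 + 4 = 27.
§5 applies: 27 + 3 = 30.
§6 applies (level before this adjustment is 30 ≥ 18, so +4): 30 + 4 = 34.
Level 34 exceeds the maximum of 28; capped at 28.
Final offense level: 28.
Criminal history: 9 prior points → Category IV (9-14).
Level 28 falls in the 25-28 band.
Grid: Level 25-28 × Category IV = 276-308 weeks.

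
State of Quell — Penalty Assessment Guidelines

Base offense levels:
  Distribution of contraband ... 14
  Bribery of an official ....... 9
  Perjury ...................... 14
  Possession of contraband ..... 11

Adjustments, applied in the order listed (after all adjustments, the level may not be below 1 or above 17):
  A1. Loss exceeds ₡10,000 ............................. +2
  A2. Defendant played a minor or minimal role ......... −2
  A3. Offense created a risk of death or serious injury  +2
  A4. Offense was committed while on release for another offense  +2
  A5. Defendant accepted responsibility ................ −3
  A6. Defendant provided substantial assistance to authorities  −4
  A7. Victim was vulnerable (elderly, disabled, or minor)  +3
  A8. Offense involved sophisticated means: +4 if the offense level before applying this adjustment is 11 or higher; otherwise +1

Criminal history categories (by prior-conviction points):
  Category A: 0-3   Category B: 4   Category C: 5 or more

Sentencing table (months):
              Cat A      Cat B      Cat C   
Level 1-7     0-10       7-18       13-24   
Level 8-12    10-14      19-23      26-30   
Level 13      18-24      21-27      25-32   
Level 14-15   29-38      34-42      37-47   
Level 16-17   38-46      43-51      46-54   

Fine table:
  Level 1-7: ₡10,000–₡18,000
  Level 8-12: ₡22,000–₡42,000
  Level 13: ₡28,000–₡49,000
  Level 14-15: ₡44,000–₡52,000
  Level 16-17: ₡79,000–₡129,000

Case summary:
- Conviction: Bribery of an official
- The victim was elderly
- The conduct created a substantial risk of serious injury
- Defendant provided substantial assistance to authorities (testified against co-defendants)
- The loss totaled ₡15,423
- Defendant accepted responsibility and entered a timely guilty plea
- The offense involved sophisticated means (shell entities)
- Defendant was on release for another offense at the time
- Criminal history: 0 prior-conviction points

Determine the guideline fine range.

₡44,000–₡52,000

Base offense level for bribery of an official: 9.
A1 applies: 9 + 2 = 11.
A2 does not apply.
A3 applies: 11 + 2 = 13.
A4 applies: 13 + 2 = 15.
A5 applies: 15 − 3 = 12.
A6 applies: 12 − 4 = 8.
A7 applies: 8 + 3 = 11.
A8 applies (level before this adjustment is 11 ≥ 11, so +4): 11 + 4 = 15.
Final offense level: 15.
Level 15 falls in the 14-15 band.
Fine table: Level 14-15 → ₡44,000–₡52,000.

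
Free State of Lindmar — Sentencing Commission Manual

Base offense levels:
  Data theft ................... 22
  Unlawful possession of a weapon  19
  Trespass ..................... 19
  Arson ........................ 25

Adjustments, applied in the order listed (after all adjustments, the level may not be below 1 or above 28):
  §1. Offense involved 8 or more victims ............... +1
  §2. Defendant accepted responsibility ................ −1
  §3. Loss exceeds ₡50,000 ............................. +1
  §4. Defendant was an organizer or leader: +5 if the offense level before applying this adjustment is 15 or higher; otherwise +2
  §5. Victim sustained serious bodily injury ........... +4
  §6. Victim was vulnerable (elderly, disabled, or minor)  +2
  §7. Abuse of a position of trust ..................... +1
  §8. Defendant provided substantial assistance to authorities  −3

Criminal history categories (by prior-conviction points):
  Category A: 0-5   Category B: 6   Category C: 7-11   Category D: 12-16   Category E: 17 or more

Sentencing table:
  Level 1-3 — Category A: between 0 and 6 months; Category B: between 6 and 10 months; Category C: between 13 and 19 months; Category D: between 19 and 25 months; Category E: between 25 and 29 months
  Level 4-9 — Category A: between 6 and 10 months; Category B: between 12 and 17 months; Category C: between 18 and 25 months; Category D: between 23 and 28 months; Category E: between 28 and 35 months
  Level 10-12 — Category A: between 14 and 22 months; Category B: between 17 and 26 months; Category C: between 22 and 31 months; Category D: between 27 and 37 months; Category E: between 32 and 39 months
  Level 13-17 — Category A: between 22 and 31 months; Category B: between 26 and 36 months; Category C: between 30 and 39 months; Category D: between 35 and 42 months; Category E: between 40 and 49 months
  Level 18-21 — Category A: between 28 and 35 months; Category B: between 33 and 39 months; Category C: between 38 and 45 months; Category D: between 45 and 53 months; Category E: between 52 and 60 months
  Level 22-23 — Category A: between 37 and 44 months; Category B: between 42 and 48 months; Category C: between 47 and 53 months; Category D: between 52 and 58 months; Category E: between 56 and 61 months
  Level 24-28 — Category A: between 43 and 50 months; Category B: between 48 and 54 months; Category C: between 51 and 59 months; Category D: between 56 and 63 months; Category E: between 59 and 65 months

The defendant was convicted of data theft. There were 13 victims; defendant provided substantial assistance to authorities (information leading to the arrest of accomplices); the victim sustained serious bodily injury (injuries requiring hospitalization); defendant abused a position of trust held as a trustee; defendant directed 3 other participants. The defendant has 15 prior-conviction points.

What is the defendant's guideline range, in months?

56-63 months

Base offense level for data theft: 22.
§1 applies: 22 + 1 = 23.
§4 applies (level before this adjustment is 23 ≥ 15, so +5): 23 + 5 = 28.
§5 applies: 28 + 4 = 32.
§7 applies: 32 + 1 = 33.
§8 applies: 33 − 3 = 30.
Level 30 exceeds the maximum of 28; capped at 28.
Final offense level: 28.
Criminal history: 15 prior points → Category D (12-16).
Level 28 falls in the 24-28 band.
Grid: Level 24-28 × Category D = 56-63 months.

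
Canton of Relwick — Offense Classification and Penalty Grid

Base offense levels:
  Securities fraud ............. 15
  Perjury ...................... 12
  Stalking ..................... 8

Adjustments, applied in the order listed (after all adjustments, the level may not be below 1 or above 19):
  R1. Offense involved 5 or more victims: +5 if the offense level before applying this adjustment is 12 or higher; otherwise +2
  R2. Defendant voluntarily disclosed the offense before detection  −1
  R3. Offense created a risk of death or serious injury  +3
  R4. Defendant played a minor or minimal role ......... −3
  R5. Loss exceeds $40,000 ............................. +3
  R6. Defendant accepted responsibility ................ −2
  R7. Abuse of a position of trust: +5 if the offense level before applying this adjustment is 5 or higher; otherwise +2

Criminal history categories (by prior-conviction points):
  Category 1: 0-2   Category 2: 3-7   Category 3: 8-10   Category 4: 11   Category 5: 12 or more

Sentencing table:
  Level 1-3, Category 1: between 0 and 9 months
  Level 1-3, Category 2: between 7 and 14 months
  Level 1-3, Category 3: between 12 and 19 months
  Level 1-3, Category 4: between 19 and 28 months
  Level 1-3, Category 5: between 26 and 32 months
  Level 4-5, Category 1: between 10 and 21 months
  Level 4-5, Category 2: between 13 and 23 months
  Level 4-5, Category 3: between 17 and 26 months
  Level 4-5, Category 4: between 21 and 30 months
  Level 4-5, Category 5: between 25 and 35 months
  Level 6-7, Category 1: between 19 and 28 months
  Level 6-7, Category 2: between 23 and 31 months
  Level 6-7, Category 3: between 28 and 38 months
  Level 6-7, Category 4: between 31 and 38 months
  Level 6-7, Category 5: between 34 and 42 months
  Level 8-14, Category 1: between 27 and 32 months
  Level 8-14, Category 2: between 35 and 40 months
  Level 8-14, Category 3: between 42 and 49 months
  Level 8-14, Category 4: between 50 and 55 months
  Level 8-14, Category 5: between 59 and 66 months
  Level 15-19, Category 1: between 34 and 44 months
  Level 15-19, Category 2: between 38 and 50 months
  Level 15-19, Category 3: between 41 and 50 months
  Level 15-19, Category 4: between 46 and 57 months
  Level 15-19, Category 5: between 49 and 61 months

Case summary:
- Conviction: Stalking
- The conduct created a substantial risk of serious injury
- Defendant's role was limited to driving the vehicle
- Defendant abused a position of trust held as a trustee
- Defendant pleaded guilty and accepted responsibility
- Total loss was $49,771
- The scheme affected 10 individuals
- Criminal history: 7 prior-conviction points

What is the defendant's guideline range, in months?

38-50 months

Base offense level for stalking: 8.
R1 applies (level before this adjustment is 8 < 12, so +2): 8 + 2 = 10.
R2 does not apply.
R3 applies: 10 + 3 = 13.
R4 applies: 13 − 3 = 10.
R5 applies: 10 + 3 = 13.
R6 applies: 13 − 2 = 11.
R7 applies (level before this adjustment is 11 ≥ 5, so +5): 11 + 5 = 16.
Final offense level: 16.
Criminal history: 7 prior points → Category 2 (3-7).
Level 16 falls in the 15-19 band.
Grid: Level 15-19 × Category 2 = 38-50 months.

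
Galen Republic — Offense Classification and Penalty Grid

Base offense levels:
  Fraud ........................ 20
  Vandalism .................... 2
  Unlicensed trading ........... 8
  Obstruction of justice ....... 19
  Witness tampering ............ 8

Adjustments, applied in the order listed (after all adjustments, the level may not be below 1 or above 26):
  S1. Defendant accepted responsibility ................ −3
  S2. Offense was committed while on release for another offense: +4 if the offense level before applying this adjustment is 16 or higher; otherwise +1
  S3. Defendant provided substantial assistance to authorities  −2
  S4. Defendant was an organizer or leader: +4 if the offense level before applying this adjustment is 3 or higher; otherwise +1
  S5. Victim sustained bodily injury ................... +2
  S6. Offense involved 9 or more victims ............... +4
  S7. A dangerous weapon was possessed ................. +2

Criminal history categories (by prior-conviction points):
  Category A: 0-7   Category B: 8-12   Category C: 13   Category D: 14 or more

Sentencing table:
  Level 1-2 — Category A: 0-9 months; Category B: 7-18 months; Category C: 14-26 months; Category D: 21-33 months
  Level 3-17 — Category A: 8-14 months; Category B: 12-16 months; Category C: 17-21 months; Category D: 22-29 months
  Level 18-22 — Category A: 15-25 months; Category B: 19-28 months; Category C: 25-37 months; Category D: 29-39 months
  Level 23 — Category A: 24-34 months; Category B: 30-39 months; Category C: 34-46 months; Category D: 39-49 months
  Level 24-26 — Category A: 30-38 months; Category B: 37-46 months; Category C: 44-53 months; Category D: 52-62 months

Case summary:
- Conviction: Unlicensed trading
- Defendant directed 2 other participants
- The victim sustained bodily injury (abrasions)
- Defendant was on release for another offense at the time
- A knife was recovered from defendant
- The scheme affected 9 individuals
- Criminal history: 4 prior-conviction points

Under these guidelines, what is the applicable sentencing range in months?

15-25 months

Base offense level for unlicensed trading: 8.
S1 does not apply.
S2 applies (level before this adjustment is 8 < 16, so +1): 8 + 1 = 9.
S4 applies (level before this adjustment is 9 ≥ 3, so +4): 9 + 4 = 13.
S5 applies: 13 + 2 = 15.
S6 applies: 15 + 4 = 19.
S7 applies: 19 + 2 = 21.
Final offense level: 21.
Criminal history: 4 prior points → Category A (0-7).
Level 21 falls in the 18-22 band.
Grid: Level 18-22 × Category A = 15-25 months.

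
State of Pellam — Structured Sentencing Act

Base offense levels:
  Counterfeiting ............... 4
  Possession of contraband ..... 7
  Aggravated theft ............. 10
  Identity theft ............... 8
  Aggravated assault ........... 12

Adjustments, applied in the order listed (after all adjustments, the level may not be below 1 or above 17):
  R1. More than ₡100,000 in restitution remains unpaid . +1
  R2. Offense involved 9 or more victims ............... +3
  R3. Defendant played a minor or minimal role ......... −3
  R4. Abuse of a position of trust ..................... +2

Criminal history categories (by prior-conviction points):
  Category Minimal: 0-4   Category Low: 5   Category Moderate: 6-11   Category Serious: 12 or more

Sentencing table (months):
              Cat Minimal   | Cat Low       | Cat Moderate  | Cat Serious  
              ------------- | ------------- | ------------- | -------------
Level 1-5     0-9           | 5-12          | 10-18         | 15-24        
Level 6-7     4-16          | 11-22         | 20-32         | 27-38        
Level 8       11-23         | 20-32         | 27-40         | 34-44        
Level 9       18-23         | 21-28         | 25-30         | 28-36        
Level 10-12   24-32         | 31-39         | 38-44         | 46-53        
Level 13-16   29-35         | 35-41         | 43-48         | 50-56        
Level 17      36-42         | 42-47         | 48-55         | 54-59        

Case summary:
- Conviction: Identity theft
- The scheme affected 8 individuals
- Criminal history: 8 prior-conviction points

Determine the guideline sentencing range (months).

27-40 months

Base offense level for identity theft: 8.
Final offense level: 8.
Criminal history: 8 prior points → Category Moderate (6-11).
Level 8 falls in the 8 band.
Grid: Level 8 × Category Moderate = 27-40 months.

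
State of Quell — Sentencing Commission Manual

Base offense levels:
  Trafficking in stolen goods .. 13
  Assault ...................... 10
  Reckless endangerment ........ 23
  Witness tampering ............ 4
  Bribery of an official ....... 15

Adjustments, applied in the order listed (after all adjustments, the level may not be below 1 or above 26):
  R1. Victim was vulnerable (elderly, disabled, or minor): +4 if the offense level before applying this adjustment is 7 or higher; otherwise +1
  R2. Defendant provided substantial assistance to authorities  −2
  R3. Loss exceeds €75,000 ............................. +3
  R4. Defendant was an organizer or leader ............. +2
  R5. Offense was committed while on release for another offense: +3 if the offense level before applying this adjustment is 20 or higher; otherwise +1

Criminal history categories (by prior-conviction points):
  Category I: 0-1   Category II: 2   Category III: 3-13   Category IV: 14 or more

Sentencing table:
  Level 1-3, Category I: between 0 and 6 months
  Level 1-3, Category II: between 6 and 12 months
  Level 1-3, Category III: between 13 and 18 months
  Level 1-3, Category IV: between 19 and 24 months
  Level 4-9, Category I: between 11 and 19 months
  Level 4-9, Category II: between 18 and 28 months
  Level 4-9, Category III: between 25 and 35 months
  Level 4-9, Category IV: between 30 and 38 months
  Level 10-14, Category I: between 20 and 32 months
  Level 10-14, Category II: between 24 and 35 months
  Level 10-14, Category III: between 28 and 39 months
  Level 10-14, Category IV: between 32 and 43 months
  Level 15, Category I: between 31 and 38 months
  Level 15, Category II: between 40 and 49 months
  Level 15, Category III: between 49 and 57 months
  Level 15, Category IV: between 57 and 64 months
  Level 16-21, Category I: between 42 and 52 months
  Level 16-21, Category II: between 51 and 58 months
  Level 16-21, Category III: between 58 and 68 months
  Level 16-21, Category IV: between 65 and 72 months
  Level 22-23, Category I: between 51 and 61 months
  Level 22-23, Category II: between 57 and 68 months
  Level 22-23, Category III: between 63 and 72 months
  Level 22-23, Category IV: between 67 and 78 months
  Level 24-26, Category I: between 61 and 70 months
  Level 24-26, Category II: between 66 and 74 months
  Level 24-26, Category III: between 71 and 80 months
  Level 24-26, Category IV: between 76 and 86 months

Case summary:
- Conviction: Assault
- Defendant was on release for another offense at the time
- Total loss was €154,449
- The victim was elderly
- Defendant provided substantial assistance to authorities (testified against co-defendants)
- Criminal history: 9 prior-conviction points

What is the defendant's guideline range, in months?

Base offense level for assault: 10.
R1 applies (level before this adjustment is 10 ≥ 7, so +4): 10 + 4 = 14.
R2 applies: 14 − 2 = 12.
R3 applies: 12 + 3 = 15.
R5 applies (level before this adjustment is 15 < 20, so +1): 15 + 1 = 16.
Final offense level: 16.
Criminal history: 9 prior points → Category III (3-13).
Level 16 falls in the 16-21 band.
Grid: Level 16-21 × Category III = 58-68 months.

58-68 months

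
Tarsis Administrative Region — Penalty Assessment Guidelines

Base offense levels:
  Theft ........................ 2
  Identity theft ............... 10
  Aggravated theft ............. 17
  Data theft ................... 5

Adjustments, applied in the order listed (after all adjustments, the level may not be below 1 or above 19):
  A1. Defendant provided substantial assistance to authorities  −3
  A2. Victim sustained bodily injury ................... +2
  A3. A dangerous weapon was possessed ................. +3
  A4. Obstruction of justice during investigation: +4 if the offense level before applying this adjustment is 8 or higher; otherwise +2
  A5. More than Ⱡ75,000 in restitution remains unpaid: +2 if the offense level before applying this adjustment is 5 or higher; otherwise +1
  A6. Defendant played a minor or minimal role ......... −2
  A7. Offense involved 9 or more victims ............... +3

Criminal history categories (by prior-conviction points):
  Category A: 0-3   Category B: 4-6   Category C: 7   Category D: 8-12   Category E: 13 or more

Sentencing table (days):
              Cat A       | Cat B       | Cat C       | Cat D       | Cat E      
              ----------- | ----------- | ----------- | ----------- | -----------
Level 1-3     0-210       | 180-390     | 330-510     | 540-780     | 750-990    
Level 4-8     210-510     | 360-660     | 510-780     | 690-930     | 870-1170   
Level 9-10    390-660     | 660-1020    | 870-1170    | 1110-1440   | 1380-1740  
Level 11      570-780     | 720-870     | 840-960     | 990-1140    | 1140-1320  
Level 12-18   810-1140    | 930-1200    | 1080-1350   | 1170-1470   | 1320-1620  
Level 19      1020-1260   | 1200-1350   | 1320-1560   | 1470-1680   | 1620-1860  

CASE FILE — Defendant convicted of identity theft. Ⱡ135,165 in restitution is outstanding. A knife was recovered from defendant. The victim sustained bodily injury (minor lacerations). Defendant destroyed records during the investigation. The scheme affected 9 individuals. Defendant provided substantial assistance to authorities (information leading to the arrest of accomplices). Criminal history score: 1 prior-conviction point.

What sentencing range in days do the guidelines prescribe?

Base offense level for identity theft: 10.
A1 applies: 10 − 3 = 7.
A2 applies: 7 + 2 = 9.
A3 applies: 9 + 3 = 12.
A4 applies (level before this adjustment is 12 ≥ 8, so +4): 12 + 4 = 16.
A5 applies (level before this adjustment is 16 ≥ 5, so +2): 16 + 2 = 18.
A6 does not apply.
A7 applies: 18 + 3 = 21.
Level 21 exceeds the maximum of 19; capped at 19.
Final offense level: 19.
Criminal history: 1 prior point → Category A (0-3).
Level 19 falls in the 19 band.
Grid: Level 19 × Category A = 1020-1260 days.

1020-1260 days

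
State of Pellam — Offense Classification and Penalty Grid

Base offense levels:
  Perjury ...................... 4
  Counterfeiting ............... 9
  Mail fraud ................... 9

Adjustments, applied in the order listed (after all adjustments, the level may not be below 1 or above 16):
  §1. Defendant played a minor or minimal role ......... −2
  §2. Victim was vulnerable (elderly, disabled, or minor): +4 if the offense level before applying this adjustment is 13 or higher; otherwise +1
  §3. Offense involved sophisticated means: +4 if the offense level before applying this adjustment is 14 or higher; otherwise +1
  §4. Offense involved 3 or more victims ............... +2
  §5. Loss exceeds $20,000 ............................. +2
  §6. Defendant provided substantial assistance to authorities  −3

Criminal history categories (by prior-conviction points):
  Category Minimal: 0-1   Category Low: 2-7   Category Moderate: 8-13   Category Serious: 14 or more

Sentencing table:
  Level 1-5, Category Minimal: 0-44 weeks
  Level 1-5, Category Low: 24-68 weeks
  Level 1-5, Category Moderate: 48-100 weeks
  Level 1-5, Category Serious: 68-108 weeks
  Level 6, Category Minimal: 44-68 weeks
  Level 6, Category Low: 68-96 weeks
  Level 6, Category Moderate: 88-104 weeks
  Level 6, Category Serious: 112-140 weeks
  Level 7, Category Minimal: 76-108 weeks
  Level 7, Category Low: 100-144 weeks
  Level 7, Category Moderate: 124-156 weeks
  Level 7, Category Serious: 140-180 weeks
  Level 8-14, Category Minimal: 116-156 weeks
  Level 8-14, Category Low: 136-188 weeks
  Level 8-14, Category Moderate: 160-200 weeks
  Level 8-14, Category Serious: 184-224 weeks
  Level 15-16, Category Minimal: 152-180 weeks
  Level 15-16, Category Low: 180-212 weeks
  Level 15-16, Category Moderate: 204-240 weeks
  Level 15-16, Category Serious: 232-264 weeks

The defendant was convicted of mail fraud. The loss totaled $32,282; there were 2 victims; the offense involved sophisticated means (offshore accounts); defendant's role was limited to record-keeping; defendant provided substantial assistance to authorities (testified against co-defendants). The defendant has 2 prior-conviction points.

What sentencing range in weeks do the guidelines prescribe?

100-144 weeks

Base offense level for mail fraud: 9.
§1 applies: 9 − 2 = 7.
§2 does not apply.
§3 applies (level before this adjustment is 7 < 14, so +1): 7 + 1 = 8.
§5 applies: 8 + 2 = 10.
§6 applies: 10 − 3 = 7.
Final offense level: 7.
Criminal history: 2 prior points → Category Low (2-7).
Level 7 falls in the 7 band.
Grid: Level 7 × Category Low = 100-144 weeks.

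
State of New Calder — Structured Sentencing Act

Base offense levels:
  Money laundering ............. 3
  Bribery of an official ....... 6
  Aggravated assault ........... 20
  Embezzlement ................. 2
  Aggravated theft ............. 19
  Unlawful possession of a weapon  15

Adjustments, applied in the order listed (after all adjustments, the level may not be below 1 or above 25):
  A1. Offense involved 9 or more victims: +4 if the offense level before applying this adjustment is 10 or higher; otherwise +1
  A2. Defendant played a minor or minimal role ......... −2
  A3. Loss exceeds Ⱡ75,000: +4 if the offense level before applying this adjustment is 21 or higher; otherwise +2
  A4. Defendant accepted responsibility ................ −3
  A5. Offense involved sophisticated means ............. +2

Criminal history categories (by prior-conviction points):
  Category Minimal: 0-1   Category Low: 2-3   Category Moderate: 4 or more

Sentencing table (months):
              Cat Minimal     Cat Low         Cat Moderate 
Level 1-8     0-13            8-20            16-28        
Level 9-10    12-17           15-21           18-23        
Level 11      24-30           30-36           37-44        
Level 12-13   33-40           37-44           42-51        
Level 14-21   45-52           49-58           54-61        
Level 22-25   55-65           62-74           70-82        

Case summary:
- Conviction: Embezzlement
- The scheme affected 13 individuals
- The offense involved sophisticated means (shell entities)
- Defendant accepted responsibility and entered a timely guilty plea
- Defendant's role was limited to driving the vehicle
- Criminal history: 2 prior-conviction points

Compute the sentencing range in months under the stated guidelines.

Base offense level for embezzlement: 2.
A1 applies (level before this adjustment is 2 < 10, so +1): 2 + 1 = 3.
A2 applies: 3 − 2 = 1.
A3 does not apply.
A4 applies: 1 − 3 = -2.
A5 applies: -2 + 2 = 0.
Level 0 is below the minimum of 1; floored at 1.
Final offense level: 1.
Criminal history: 2 prior points → Category Low (2-3).
Level 1 falls in the 1-8 band.
Grid: Level 1-8 × Category Low = 8-20 months.

8-20 months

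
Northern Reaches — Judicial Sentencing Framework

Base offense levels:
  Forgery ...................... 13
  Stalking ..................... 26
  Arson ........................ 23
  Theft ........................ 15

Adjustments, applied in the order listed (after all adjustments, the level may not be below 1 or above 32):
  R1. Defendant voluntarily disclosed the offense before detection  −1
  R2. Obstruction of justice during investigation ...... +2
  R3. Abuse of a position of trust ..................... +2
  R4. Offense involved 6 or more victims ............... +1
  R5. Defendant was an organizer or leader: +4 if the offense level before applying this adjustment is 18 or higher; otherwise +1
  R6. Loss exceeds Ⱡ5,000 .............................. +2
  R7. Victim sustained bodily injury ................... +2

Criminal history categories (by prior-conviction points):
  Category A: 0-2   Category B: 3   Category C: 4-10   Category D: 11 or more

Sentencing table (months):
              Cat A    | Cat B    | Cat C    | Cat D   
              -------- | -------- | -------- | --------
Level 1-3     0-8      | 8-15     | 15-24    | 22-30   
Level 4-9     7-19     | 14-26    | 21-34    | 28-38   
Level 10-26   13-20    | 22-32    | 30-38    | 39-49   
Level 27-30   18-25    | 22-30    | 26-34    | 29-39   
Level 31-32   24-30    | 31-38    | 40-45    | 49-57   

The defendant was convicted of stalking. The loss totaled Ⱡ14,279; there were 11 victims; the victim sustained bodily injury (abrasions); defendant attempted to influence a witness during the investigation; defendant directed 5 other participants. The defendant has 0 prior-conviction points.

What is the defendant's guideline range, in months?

Base offense level for stalking: 26.
R2 applies: 26 + 2 = 28.
R3 does not apply.
R4 applies: 28 + 1 = 29.
R5 applies (level before this adjustment is 29 ≥ 18, so +4): 29 + 4 = 33.
R6 applies: 33 + 2 = 35.
R7 applies: 35 + 2 = 37.
Level 37 exceeds the maximum of 32; capped at 32.
Final offense level: 32.
Criminal history: 0 prior points → Category A (0-2).
Level 32 falls in the 31-32 band.
Grid: Level 31-32 × Category A = 24-30 months.

24-30 months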